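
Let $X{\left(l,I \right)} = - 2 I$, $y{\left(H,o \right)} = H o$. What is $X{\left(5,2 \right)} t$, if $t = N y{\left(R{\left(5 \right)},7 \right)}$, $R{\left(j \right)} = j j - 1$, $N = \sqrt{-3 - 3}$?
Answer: $- 672 i \sqrt{6} \approx - 1646.1 i$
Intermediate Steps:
$N = i \sqrt{6}$ ($N = \sqrt{-6} = i \sqrt{6} \approx 2.4495 i$)
$R{\left(j \right)} = -1 + j^{2}$ ($R{\left(j \right)} = j^{2} - 1 = -1 + j^{2}$)
$t = 168 i \sqrt{6}$ ($t = i \sqrt{6} \left(-1 + 5^{2}\right) 7 = i \sqrt{6} \left(-1 + 25\right) 7 = i \sqrt{6} \cdot 24 \cdot 7 = i \sqrt{6} \cdot 168 = 168 i \sqrt{6} \approx 411.51 i$)
$X{\left(5,2 \right)} t = \left(-2\right) 2 \cdot 168 i \sqrt{6} = - 4 \cdot 168 i \sqrt{6} = - 672 i \sqrt{6}$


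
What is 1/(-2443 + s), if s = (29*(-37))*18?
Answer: -1/21757 ≈ -4.5962e-5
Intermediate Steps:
s = -19314 (s = -1073*18 = -19314)
1/(-2443 + s) = 1/(-2443 - 19314) = 1/(-21757) = -1/21757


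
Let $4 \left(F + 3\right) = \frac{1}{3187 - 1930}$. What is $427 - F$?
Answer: $\frac{2162039}{5028} \approx 430.0$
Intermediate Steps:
$F = - \frac{15083}{5028}$ ($F = -3 + \frac{1}{4 \left(3187 - 1930\right)} = -3 + \frac{1}{4 \cdot 1257} = -3 + \frac{1}{4} \cdot \frac{1}{1257} = -3 + \frac{1}{5028} = - \frac{15083}{5028} \approx -2.9998$)
$427 - F = 427 - - \frac{15083}{5028} = 427 + \frac{15083}{5028} = \frac{2162039}{5028}$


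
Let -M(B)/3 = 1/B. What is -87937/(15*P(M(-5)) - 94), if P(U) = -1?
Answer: 87937/109 ≈ 806.76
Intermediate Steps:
M(B) = -3/B
-87937/(15*P(M(-5)) - 94) = -87937/(15*(-1) - 94) = -87937/(-15 - 94) = -87937/(-109) = -87937*(-1/109) = 87937/109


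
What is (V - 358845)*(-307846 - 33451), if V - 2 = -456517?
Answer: 278279921920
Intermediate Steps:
V = -456515 (V = 2 - 456517 = -456515)
(V - 358845)*(-307846 - 33451) = (-456515 - 358845)*(-307846 - 33451) = -815360*(-341297) = 278279921920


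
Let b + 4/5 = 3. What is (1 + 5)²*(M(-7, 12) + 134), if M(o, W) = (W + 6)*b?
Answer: 31248/5 ≈ 6249.6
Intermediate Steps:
b = 11/5 (b = -⅘ + 3 = 11/5 ≈ 2.2000)
M(o, W) = 66/5 + 11*W/5 (M(o, W) = (W + 6)*(11/5) = (6 + W)*(11/5) = 66/5 + 11*W/5)
(1 + 5)²*(M(-7, 12) + 134) = (1 + 5)²*((66/5 + (11/5)*12) + 134) = 6²*((66/5 + 132/5) + 134) = 36*(198/5 + 134) = 36*(868/5) = 31248/5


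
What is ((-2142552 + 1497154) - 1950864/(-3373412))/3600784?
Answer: -272148925889/1518365994376 ≈ -0.17924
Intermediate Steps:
((-2142552 + 1497154) - 1950864/(-3373412))/3600784 = (-645398 - 1950864*(-1/3373412))*(1/3600784) = (-645398 + 487716/843353)*(1/3600784) = -544297851778/843353*1/3600784 = -272148925889/1518365994376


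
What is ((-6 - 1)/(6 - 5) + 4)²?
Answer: 9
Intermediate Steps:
((-6 - 1)/(6 - 5) + 4)² = (-7/1 + 4)² = (-7*1 + 4)² = (-7 + 4)² = (-3)² = 9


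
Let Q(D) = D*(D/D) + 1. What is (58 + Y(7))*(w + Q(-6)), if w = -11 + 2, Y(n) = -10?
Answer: -672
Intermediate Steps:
Q(D) = 1 + D (Q(D) = D*1 + 1 = D + 1 = 1 + D)
w = -9
(58 + Y(7))*(w + Q(-6)) = (58 - 10)*(-9 + (1 - 6)) = 48*(-9 - 5) = 48*(-14) = -672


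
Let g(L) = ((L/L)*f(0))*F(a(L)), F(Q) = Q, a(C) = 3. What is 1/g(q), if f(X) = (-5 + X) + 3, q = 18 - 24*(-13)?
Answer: -1/6 ≈ -0.16667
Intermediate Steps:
q = 330 (q = 18 + 312 = 330)
f(X) = -2 + X
g(L) = -6 (g(L) = ((L/L)*(-2 + 0))*3 = (1*(-2))*3 = -2*3 = -6)
1/g(q) = 1/(-6) = -1/6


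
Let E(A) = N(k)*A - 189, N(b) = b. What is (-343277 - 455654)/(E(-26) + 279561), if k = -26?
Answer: -798931/280048 ≈ -2.8528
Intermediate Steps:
E(A) = -189 - 26*A (E(A) = -26*A - 189 = -189 - 26*A)
(-343277 - 455654)/(E(-26) + 279561) = (-343277 - 455654)/((-189 - 26*(-26)) + 279561) = -798931/((-189 + 676) + 279561) = -798931/(487 + 279561) = -798931/280048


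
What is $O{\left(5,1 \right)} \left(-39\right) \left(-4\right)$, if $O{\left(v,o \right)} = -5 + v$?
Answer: $0$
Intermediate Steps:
$O{\left(5,1 \right)} \left(-39\right) \left(-4\right) = \left(-5 + 5\right) \left(-39\right) \left(-4\right) = 0 \left(-39\right) \left(-4\right) = 0 \left(-4\right) = 0$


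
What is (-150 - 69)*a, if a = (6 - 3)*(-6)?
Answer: 3942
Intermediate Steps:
a = -18 (a = 3*(-6) = -18)
(-150 - 69)*a = (-150 - 69)*(-18) = -219*(-18) = 3942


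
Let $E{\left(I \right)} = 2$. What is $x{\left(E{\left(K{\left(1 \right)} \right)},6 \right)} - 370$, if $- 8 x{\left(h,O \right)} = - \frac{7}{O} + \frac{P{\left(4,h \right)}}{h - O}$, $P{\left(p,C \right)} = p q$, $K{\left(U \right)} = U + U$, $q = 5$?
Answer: $- \frac{17723}{48} \approx -369.23$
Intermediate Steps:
$K{\left(U \right)} = 2 U$
$P{\left(p,C \right)} = 5 p$ ($P{\left(p,C \right)} = p 5 = 5 p$)
$x{\left(h,O \right)} = - \frac{5}{2 \left(h - O\right)} + \frac{7}{8 O}$ ($x{\left(h,O \right)} = - \frac{- \frac{7}{O} + \frac{5 \cdot 4}{h - O}}{8} = - \frac{- \frac{7}{O} + \frac{20}{h - O}}{8} = - \frac{5}{2 \left(h - O\right)} + \frac{7}{8 O}$)
$x{\left(E{\left(K{\left(1 \right)} \right)},6 \right)} - 370 = \frac{\left(-7\right) 2 + 27 \cdot 6}{8 \cdot 6 \left(6 - 2\right)} - 370 = \frac{1}{8} \cdot \frac{1}{6} \frac{1}{6 - 2} \left(-14 + 162\right) - 370 = \frac{1}{8} \cdot \frac{1}{6} \cdot \frac{1}{4} \cdot 148 - 370 = \frac{37}{48} - 370 = - \frac{17723}{48}$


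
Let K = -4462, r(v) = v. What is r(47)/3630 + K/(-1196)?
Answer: 88333/23595 ≈ 3.7437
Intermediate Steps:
r(47)/3630 + K/(-1196) = 47/3630 - 4462/(-1196) = 47*(1/3630) - 4462*(-1/1196) = 47/3630 + 97/26 = 88333/23595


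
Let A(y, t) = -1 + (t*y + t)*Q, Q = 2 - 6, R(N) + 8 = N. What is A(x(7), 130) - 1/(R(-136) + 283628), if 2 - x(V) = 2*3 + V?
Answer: 1473833315/283484 ≈ 5199.0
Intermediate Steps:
R(N) = -8 + N
x(V) = -4 - V (x(V) = 2 - (2*3 + V) = 2 - (6 + V) = 2 + (-6 - V) = -4 - V)
Q = -4
A(y, t) = -1 - 4*t - 4*t*y (A(y, t) = -1 + (t*y + t)*(-4) = -1 + (t + t*y)*(-4) = -1 + (-4*t - 4*t*y) = -1 - 4*t - 4*t*y)
A(x(7), 130) - 1/(R(-136) + 283628) = (-1 - 4*130 - 4*130*(-4 - 1*7)) - 1/((-8 - 136) + 283628) = (-1 - 520 - 4*130*(-4 - 7)) - 1/(-144 + 283628) = (-1 - 520 - 4*130*(-11)) - 1/283484 = (-1 - 520 + 5720) - 1*1/283484 = 5199 - 1/283484 = 1473833315/283484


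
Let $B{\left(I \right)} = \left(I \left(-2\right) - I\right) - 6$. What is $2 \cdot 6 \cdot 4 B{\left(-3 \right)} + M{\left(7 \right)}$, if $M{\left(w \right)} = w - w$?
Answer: $144$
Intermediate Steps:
$M{\left(w \right)} = 0$
$B{\left(I \right)} = -6 - 3 I$ ($B{\left(I \right)} = \left(- 2 I - I\right) - 6 = - 3 I - 6 = -6 - 3 I$)
$2 \cdot 6 \cdot 4 B{\left(-3 \right)} + M{\left(7 \right)} = 2 \cdot 6 \cdot 4 \left(-6 - -9\right) + 0 = 12 \cdot 4 \left(-6 + 9\right) + 0 = 48 \cdot 3 + 0 = 144 + 0 = 144$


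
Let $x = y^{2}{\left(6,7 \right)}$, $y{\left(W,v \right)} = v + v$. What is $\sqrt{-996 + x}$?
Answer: $20 i \sqrt{2} \approx 28.284 i$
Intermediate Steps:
$y{\left(W,v \right)} = 2 v$
$x = 196$ ($x = \left(2 \cdot 7\right)^{2} = 14^{2} = 196$)
$\sqrt{-996 + x} = \sqrt{-996 + 196} = \sqrt{-800} = 20 i \sqrt{2}$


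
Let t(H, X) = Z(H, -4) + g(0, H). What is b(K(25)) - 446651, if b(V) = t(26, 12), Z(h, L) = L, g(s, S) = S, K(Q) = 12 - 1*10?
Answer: -446629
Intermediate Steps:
K(Q) = 2 (K(Q) = 12 - 10 = 2)
t(H, X) = -4 + H
b(V) = 22 (b(V) = -4 + 26 = 22)
b(K(25)) - 446651 = 22 - 446651 = -446629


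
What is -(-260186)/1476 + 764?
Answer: 16925/18 ≈ 940.28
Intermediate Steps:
-(-260186)/1476 + 764 = -167*(-19/18) + 764 = 3173/18 + 764 = 16925/18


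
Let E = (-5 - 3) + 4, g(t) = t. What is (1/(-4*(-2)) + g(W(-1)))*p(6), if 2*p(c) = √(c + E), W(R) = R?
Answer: -7*√2/16 ≈ -0.61872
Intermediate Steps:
E = -4 (E = -8 + 4 = -4)
p(c) = √(-4 + c)/2 (p(c) = √(c - 4)/2 = √(-4 + c)/2)
(1/(-4*(-2)) + g(W(-1)))*p(6) = (1/(-4*(-2)) - 1)*(√(-4 + 6)/2) = (1/8 - 1)*(√2/2) = (⅛ - 1)*(√2/2) = -7*√2/16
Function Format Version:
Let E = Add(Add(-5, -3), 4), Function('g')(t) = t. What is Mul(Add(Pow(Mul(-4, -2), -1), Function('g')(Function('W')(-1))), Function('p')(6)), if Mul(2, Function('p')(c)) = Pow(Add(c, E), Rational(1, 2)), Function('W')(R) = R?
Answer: Mul(Rational(-7, 16), Pow(2, Rational(1, 2))) ≈ -0.61872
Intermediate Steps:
E = -4 (E = Add(-8, 4) = -4)
Function('p')(c) = Mul(Rational(1, 2), Pow(Add(-4, c), Rational(1, 2))) (Function('p')(c) = Mul(Rational(1, 2), Pow(Add(c, -4), Rational(1, 2))) = Mul(Rational(1, 2), Pow(Add(-4, c), Rational(1, 2))))
Mul(Add(Pow(Mul(-4, -2), -1), Function('g')(Function('W')(-1))), Function('p')(6)) = Mul(Add(Pow(Mul(-4, -2), -1), -1), Mul(Rational(1, 2), Pow(Add(-4, 6), Rational(1, 2)))) = Mul(Add(Pow(8, -1), -1), Mul(Rational(1, 2), Pow(2, Rational(1, 2)))) = Mul(Add(Rational(1, 8), -1), Mul(Rational(1, 2), Pow(2, Rational(1, 2)))) = Mul(Rational(-7, 8), Mul(Rational(1, 2), Pow(2, Rational(1, 2)))) = Mul(Rational(-7, 16), Pow(2, Rational(1, 2)))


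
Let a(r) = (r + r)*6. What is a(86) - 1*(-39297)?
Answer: 40329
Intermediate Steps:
a(r) = 12*r (a(r) = (2*r)*6 = 12*r)
a(86) - 1*(-39297) = 12*86 - 1*(-39297) = 1032 + 39297 = 40329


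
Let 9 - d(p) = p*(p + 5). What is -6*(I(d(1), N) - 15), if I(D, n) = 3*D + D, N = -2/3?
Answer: 18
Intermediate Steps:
d(p) = 9 - p*(5 + p) (d(p) = 9 - p*(p + 5) = 9 - p*(5 + p))
N = -⅔ (N = -2*⅓ = -⅔ ≈ -0.66667)
I(D, n) = 4*D
-6*(I(d(1), N) - 15) = -6*(4*(9 - 1*1² - 5*1) - 15) = -6*(4*(9 - 1*1 - 5) - 15) = -6*(4*(9 - 1 - 5) - 15) = -6*(4*3 - 15) = -6*(12 - 15) = -6*(-3) = 18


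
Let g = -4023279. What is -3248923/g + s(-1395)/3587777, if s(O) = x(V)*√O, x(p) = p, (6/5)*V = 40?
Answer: 3248923/4023279 + 100*I*√155/3587777 ≈ 0.80753 + 0.00034701*I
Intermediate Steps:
V = 100/3 (V = (⅚)*40 = 100/3 ≈ 33.333)
s(O) = 100*√O/3
-3248923/g + s(-1395)/3587777 = -3248923/(-4023279) + (100*√(-1395)/3)/3587777 = -3248923*(-1/4023279) + (100*(3*I*√155)/3)*(1/3587777) = 3248923/4023279 + (100*I*√155)*(1/3587777) = 3248923/4023279 + 100*I*√155/3587777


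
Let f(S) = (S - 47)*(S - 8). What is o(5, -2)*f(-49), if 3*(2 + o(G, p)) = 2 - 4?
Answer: -14592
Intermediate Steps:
o(G, p) = -8/3 (o(G, p) = -2 + (2 - 4)/3 = -2 + (⅓)*(-2) = -2 - ⅔ = -8/3)
f(S) = (-47 + S)*(-8 + S)
o(5, -2)*f(-49) = -8*(376 + (-49)² - 55*(-49))/3 = -8*(376 + 2401 + 2695)/3 = -8/3*5472 = -14592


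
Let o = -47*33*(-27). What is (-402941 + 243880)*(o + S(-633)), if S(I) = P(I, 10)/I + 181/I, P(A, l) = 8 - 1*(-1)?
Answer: -4216381194011/633 ≈ -6.6609e+9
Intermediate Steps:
o = 41877 (o = -1551*(-27) = 41877)
P(A, l) = 9 (P(A, l) = 8 + 1 = 9)
S(I) = 190/I (S(I) = 9/I + 181/I = 190/I)
(-402941 + 243880)*(o + S(-633)) = (-402941 + 243880)*(41877 + 190/(-633)) = -159061*(41877 + 190*(-1/633)) = -159061*(41877 - 190/633) = -159061*26507951/633 = -4216381194011/633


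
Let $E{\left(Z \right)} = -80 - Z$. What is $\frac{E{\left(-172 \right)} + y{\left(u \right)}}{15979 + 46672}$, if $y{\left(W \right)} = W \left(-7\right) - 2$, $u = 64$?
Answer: $- \frac{358}{62651} \approx -0.0057142$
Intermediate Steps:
$y{\left(W \right)} = -2 - 7 W$ ($y{\left(W \right)} = - 7 W - 2 = -2 - 7 W$)
$\frac{E{\left(-172 \right)} + y{\left(u \right)}}{15979 + 46672} = \frac{\left(-80 - -172\right) - 450}{15979 + 46672} = \frac{\left(-80 + 172\right) - 450}{62651} = \left(92 - 450\right) \frac{1}{62651} = \left(-358\right) \frac{1}{62651} = - \frac{358}{62651}$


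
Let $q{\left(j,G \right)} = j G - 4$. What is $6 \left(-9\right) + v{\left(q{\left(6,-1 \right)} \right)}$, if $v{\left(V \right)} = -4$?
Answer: $-58$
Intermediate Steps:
$q{\left(j,G \right)} = -4 + G j$ ($q{\left(j,G \right)} = G j - 4 = -4 + G j$)
$6 \left(-9\right) + v{\left(q{\left(6,-1 \right)} \right)} = 6 \left(-9\right) - 4 = -54 - 4 = -58$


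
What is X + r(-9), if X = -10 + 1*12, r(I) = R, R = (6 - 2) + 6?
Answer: 12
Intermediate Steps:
R = 10 (R = 4 + 6 = 10)
r(I) = 10
X = 2 (X = -10 + 12 = 2)
X + r(-9) = 2 + 10 = 12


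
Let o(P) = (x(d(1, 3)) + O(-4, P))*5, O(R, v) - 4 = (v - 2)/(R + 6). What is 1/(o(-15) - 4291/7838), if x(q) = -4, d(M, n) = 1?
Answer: -3919/168703 ≈ -0.023230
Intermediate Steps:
O(R, v) = 4 + (-2 + v)/(6 + R) (O(R, v) = 4 + (v - 2)/(R + 6) = 4 + (-2 + v)/(6 + R))
o(P) = -5 + 5*P/2 (o(P) = (-4 + (22 + P + 4*(-4))/(6 - 4))*5 = (-4 + (22 + P - 16)/2)*5 = (-4 + (6 + P)/2)*5 = (-4 + (3 + P/2))*5 = (-1 + P/2)*5 = -5 + 5*P/2)
1/(o(-15) - 4291/7838) = 1/((-5 + (5/2)*(-15)) - 4291/7838) = 1/((-5 - 75/2) - 4291*1/7838) = 1/(-85/2 - 4291/7838) = 1/(-168703/3919) = -3919/168703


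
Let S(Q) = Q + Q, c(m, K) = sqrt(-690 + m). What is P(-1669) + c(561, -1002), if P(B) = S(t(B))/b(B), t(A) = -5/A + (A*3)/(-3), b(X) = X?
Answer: -5571132/2785561 + I*sqrt(129) ≈ -2.0 + 11.358*I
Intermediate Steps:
t(A) = -A - 5/A (t(A) = -5/A + (3*A)*(-1/3) = -5/A - A = -A - 5/A)
S(Q) = 2*Q
P(B) = (-10/B - 2*B)/B (P(B) = (2*(-B - 5/B))/B = (-10/B - 2*B)/B)
P(-1669) + c(561, -1002) = (-2 - 10/(-1669)**2) + sqrt(-690 + 561) = (-2 - 10*1/2785561) + sqrt(-129) = (-2 - 10/2785561) + I*sqrt(129) = -5571132/2785561 + I*sqrt(129)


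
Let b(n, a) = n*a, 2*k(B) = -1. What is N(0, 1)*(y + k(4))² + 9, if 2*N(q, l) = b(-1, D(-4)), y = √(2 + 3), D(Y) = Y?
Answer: 39/2 - 2*√5 ≈ 15.028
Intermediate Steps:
k(B) = -½ (k(B) = (½)*(-1) = -½)
y = √5 ≈ 2.2361
b(n, a) = a*n
N(q, l) = 2 (N(q, l) = (-4*(-1))/2 = (½)*4 = 2)
N(0, 1)*(y + k(4))² + 9 = 2*(√5 - ½)² + 9 = 2*(-½ + √5)² + 9 = 9 + 2*(-½ + √5)²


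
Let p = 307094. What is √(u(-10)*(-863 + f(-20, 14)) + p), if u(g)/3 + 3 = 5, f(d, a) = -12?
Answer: 2*√75461 ≈ 549.40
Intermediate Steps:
u(g) = 6 (u(g) = -9 + 3*5 = -9 + 15 = 6)
√(u(-10)*(-863 + f(-20, 14)) + p) = √(6*(-863 - 12) + 307094) = √(6*(-875) + 307094) = √(-5250 + 307094) = √301844 = 2*√75461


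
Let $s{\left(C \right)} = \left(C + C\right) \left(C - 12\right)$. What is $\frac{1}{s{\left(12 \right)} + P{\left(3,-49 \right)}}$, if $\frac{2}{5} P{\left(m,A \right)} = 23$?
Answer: $\frac{2}{115} \approx 0.017391$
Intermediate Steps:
$s{\left(C \right)} = 2 C \left(-12 + C\right)$
$P{\left(m,A \right)} = \frac{115}{2}$ ($P{\left(m,A \right)} = \frac{5}{2} \cdot 23 = \frac{115}{2}$)
$\frac{1}{s{\left(12 \right)} + P{\left(3,-49 \right)}} = \frac{1}{2 \cdot 12 \left(-12 + 12\right) + \frac{115}{2}} = \frac{1}{2 \cdot 12 \cdot 0 + \frac{115}{2}} = \frac{1}{0 + \frac{115}{2}} = \frac{1}{\frac{115}{2}} = \frac{2}{115}$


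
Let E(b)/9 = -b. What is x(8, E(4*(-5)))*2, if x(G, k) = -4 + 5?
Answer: 2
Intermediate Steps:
E(b) = -9*b (E(b) = 9*(-b) = -9*b)
x(G, k) = 1
x(8, E(4*(-5)))*2 = 1*2 = 2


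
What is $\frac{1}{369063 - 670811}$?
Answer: $- \frac{1}{301748} \approx -3.314 \cdot 10^{-6}$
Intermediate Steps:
$\frac{1}{369063 - 670811} = \frac{1}{-301748} = - \frac{1}{301748}$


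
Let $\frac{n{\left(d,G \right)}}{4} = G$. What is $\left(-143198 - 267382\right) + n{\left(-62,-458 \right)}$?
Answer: $-412412$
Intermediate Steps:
$n{\left(d,G \right)} = 4 G$
$\left(-143198 - 267382\right) + n{\left(-62,-458 \right)} = \left(-143198 - 267382\right) + 4 \left(-458\right) = -410580 - 1832 = -412412$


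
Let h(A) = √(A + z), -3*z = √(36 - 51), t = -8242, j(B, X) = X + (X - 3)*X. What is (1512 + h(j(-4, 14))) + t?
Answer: -6730 + √(1512 - 3*I*√15)/3 ≈ -6717.0 - 0.049801*I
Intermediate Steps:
j(B, X) = X + X*(-3 + X) (j(B, X) = X + (-3 + X)*X = X + X*(-3 + X))
z = -I*√15/3 (z = -√(36 - 51)/3 = -I*√15/3 ≈ -1.291*I)
h(A) = √(A - I*√15/3)
(1512 + h(j(-4, 14))) + t = (1512 + √(9*(14*(-2 + 14)) - 3*I*√15)/3) - 8242 = (1512 + √(9*(14*12) - 3*I*√15)/3) - 8242 = (1512 + √(9*168 - 3*I*√15)/3) - 8242 = (1512 + √(1512 - 3*I*√15)/3) - 8242 = -6730 + √(1512 - 3*I*√15)/3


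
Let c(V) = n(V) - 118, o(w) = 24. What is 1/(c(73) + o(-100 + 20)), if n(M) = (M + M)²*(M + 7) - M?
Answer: 1/1705113 ≈ 5.8647e-7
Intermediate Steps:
n(M) = -M + 4*M²*(7 + M) (n(M) = (2*M)²*(7 + M) - M = (4*M²)*(7 + M) - M = 4*M²*(7 + M) - M = -M + 4*M²*(7 + M))
c(V) = -118 + V*(-1 + 4*V² + 28*V) (c(V) = V*(-1 + 4*V² + 28*V) - 118 = -118 + V*(-1 + 4*V² + 28*V))
1/(c(73) + o(-100 + 20)) = 1/((-118 + 73*(-1 + 4*73² + 28*73)) + 24) = 1/((-118 + 73*(-1 + 4*5329 + 2044)) + 24) = 1/((-118 + 73*(-1 + 21316 + 2044)) + 24) = 1/((-118 + 73*23359) + 24) = 1/((-118 + 1705207) + 24) = 1/(1705089 + 24) = 1/1705113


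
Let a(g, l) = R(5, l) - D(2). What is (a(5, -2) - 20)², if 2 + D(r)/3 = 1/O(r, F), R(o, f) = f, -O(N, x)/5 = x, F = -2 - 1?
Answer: 6561/25 ≈ 262.44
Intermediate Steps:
F = -3
O(N, x) = -5*x
D(r) = -29/5 (D(r) = -6 + 3/((-5*(-3))) = -6 + 3/15 = -6 + 3*(1/15) = -6 + ⅕ = -29/5)
a(g, l) = 29/5 + l (a(g, l) = l - 1*(-29/5) = l + 29/5 = 29/5 + l)
(a(5, -2) - 20)² = ((29/5 - 2) - 20)² = (19/5 - 20)² = (-81/5)² = 6561/25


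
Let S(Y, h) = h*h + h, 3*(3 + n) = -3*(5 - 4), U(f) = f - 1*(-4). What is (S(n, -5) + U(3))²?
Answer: 729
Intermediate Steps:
U(f) = 4 + f (U(f) = f + 4 = 4 + f)
n = -4 (n = -3 + (-3*(5 - 4))/3 = -3 + (-3*1)/3 = -3 + (⅓)*(-3) = -3 - 1 = -4)
S(Y, h) = h + h² (S(Y, h) = h² + h = h + h²)
(S(n, -5) + U(3))² = (-5*(1 - 5) + (4 + 3))² = (-5*(-4) + 7)² = (20 + 7)² = 27² = 729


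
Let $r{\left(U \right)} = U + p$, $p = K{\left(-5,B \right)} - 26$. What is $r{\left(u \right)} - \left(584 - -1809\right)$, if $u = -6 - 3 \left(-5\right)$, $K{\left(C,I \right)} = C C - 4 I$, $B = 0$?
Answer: $-2385$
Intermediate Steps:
$K{\left(C,I \right)} = C^{2} - 4 I$
$u = 9$ ($u = -6 - -15 = -6 + 15 = 9$)
$p = -1$ ($p = \left(\left(-5\right)^{2} - 0\right) - 26 = \left(25 + 0\right) - 26 = 25 - 26 = -1$)
$r{\left(U \right)} = -1 + U$ ($r{\left(U \right)} = U - 1 = -1 + U$)
$r{\left(u \right)} - \left(584 - -1809\right) = \left(-1 + 9\right) - \left(584 - -1809\right) = 8 - \left(584 + 1809\right) = 8 - 2393 = -2385$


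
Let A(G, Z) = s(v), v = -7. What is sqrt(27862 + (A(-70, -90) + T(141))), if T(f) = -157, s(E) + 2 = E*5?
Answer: 2*sqrt(6917) ≈ 166.34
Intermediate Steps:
s(E) = -2 + 5*E (s(E) = -2 + E*5 = -2 + 5*E)
A(G, Z) = -37 (A(G, Z) = -2 + 5*(-7) = -2 - 35 = -37)
sqrt(27862 + (A(-70, -90) + T(141))) = sqrt(27862 + (-37 - 157)) = sqrt(27862 - 194) = sqrt(27668) = 2*sqrt(6917)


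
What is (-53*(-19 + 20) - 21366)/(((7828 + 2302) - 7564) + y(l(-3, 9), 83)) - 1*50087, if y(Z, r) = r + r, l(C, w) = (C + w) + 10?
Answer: -136859103/2732 ≈ -50095.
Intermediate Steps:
l(C, w) = 10 + C + w
y(Z, r) = 2*r
(-53*(-19 + 20) - 21366)/(((7828 + 2302) - 7564) + y(l(-3, 9), 83)) - 1*50087 = (-53*(-19 + 20) - 21366)/(((7828 + 2302) - 7564) + 2*83) - 1*50087 = (-53*1 - 21366)/((10130 - 7564) + 166) - 50087 = (-53 - 21366)/(2566 + 166) - 50087 = -21419/2732 - 50087 = -136859103/2732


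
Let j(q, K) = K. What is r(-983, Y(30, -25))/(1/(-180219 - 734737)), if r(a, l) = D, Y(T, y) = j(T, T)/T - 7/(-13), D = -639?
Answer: 584656884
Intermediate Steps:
Y(T, y) = 20/13 (Y(T, y) = T/T - 7/(-13) = 1 - 7*(-1/13) = 1 + 7/13 = 20/13)
r(a, l) = -639
r(-983, Y(30, -25))/(1/(-180219 - 734737)) = -639/(1/(-180219 - 734737)) = -639/(1/(-914956)) = -639/(-1/914956) = -639*(-914956) = 584656884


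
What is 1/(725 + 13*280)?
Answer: 1/4365 ≈ 0.00022910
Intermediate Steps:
1/(725 + 13*280) = 1/(725 + 3640) = 1/4365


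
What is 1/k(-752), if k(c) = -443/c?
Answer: 752/443 ≈ 1.6975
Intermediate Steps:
1/k(-752) = 1/(-443/(-752)) = 1/(-443*(-1/752)) = 1/(443/752) = 752/443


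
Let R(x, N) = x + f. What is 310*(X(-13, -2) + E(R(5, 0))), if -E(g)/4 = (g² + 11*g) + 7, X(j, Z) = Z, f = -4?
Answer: -24180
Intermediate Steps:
R(x, N) = -4 + x (R(x, N) = x - 4 = -4 + x)
E(g) = -28 - 44*g - 4*g² (E(g) = -4*((g² + 11*g) + 7) = -4*(7 + g² + 11*g) = -28 - 44*g - 4*g²)
310*(X(-13, -2) + E(R(5, 0))) = 310*(-2 + (-28 - 44*(-4 + 5) - 4*(-4 + 5)²)) = 310*(-2 + (-28 - 44*1 - 4*1²)) = 310*(-2 + (-28 - 44 - 4*1)) = 310*(-2 + (-28 - 44 - 4)) = 310*(-2 - 76) = 310*(-78) = -24180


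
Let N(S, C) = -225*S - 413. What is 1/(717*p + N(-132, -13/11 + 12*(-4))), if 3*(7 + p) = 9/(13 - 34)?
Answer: 7/169159 ≈ 4.1381e-5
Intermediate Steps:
p = -50/7 (p = -7 + (9/(13 - 34))/3 = -7 + (9/(-21))/3 = -7 + (9*(-1/21))/3 = -7 + (⅓)*(-3/7) = -7 - ⅐ = -50/7 ≈ -7.1429)
N(S, C) = -413 - 225*S
1/(717*p + N(-132, -13/11 + 12*(-4))) = 1/(717*(-50/7) + (-413 - 225*(-132))) = 1/(-35850/7 + (-413 + 29700)) = 1/(-35850/7 + 29287) = 1/(169159/7) = 7/169159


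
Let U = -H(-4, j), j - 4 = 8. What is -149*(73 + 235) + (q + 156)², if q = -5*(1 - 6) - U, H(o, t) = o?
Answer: -14563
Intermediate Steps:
j = 12 (j = 4 + 8 = 12)
U = 4 (U = -1*(-4) = 4)
q = 21 (q = -5*(1 - 6) - 1*4 = -5*(-5) - 4 = 25 - 4 = 21)
-149*(73 + 235) + (q + 156)² = -149*(73 + 235) + (21 + 156)² = -149*308 + 177² = -45892 + 31329 = -14563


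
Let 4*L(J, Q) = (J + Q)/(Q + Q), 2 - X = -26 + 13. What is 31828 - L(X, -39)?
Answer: 413763/13 ≈ 31828.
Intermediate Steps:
X = 15 (X = 2 - (-26 + 13) = 2 - 1*(-13) = 2 + 13 = 15)
L(J, Q) = (J + Q)/(8*Q) (L(J, Q) = ((J + Q)/(Q + Q))/4 = ((J + Q)/((2*Q)))/4 = ((J + Q)*(1/(2*Q)))/4 = ((J + Q)/(2*Q))/4 = (J + Q)/(8*Q))
31828 - L(X, -39) = 31828 - (15 - 39)/(8*(-39)) = 31828 - (-1)*(-24)/(8*39) = 31828 - 1*1/13 = 31828 - 1/13 = 413763/13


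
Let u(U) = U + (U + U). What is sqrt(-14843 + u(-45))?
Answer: I*sqrt(14978) ≈ 122.38*I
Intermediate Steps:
u(U) = 3*U (u(U) = U + 2*U = 3*U)
sqrt(-14843 + u(-45)) = sqrt(-14843 + 3*(-45)) = sqrt(-14843 - 135) = sqrt(-14978) = I*sqrt(14978)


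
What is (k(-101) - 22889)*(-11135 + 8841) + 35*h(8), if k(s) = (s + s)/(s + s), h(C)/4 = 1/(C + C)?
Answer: 210020323/4 ≈ 5.2505e+7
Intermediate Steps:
h(C) = 2/C (h(C) = 4/(C + C) = 4/((2*C)) = 4*(1/(2*C)) = 2/C)
k(s) = 1 (k(s) = (2*s)/((2*s)) = (2*s)*(1/(2*s)) = 1)
(k(-101) - 22889)*(-11135 + 8841) + 35*h(8) = (1 - 22889)*(-11135 + 8841) + 35*(2/8) = -22888*(-2294) + 35*(2*(⅛)) = 52505072 + 35*(¼) = 52505072 + 35/4 = 210020323/4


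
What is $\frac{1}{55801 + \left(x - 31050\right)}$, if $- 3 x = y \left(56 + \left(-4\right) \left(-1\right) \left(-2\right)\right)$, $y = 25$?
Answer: $\frac{1}{24351} \approx 4.1066 \cdot 10^{-5}$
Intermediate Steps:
$x = -400$ ($x = - \frac{25 \left(56 + \left(-4\right) \left(-1\right) \left(-2\right)\right)}{3} = - \frac{25 \left(56 + 4 \left(-2\right)\right)}{3} = - \frac{25 \left(56 - 8\right)}{3} = - \frac{25 \cdot 48}{3} = \left(- \frac{1}{3}\right) 1200 = -400$)
$\frac{1}{55801 + \left(x - 31050\right)} = \frac{1}{55801 - 31450} = \frac{1}{24351}$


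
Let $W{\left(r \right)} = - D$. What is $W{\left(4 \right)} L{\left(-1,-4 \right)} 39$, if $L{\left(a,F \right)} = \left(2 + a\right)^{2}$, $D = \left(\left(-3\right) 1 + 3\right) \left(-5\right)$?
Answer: $0$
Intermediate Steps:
$D = 0$ ($D = \left(-3 + 3\right) \left(-5\right) = 0 \left(-5\right) = 0$)
$W{\left(r \right)} = 0$ ($W{\left(r \right)} = \left(-1\right) 0 = 0$)
$W{\left(4 \right)} L{\left(-1,-4 \right)} 39 = 0 \left(2 - 1\right)^{2} \cdot 39 = 0 \cdot 1^{2} \cdot 39 = 0 \cdot 1 \cdot 39 = 0 \cdot 39 = 0$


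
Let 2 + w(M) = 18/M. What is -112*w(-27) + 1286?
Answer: 4754/3 ≈ 1584.7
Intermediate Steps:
w(M) = -2 + 18/M
-112*w(-27) + 1286 = -112*(-2 + 18/(-27)) + 1286 = -112*(-2 + 18*(-1/27)) + 1286 = -112*(-2 - ⅔) + 1286 = -112*(-8/3) + 1286 = 896/3 + 1286 = 4754/3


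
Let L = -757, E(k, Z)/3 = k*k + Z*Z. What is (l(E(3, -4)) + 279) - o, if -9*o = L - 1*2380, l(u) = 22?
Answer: -428/9 ≈ -47.556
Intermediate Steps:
E(k, Z) = 3*Z² + 3*k² (E(k, Z) = 3*(k*k + Z*Z) = 3*(k² + Z²) = 3*(Z² + k²) = 3*Z² + 3*k²)
o = 3137/9 (o = -(-757 - 1*2380)/9 = -(-757 - 2380)/9 = -⅑*(-3137) = 3137/9 ≈ 348.56)
(l(E(3, -4)) + 279) - o = (22 + 279) - 1*3137/9 = 301 - 3137/9 = -428/9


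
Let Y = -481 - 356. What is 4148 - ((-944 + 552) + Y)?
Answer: 5377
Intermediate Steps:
Y = -837
4148 - ((-944 + 552) + Y) = 4148 - ((-944 + 552) - 837) = 4148 - (-392 - 837) = 4148 - 1*(-1229) = 4148 + 1229 = 5377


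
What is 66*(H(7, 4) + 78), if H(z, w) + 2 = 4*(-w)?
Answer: 3960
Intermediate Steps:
H(z, w) = -2 - 4*w (H(z, w) = -2 + 4*(-w) = -2 - 4*w)
66*(H(7, 4) + 78) = 66*((-2 - 4*4) + 78) = 66*((-2 - 16) + 78) = 66*(-18 + 78) = 66*60 = 3960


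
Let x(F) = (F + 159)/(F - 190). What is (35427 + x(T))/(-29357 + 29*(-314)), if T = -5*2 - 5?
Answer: -2420797/2628305 ≈ -0.92105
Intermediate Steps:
T = -15 (T = -10 - 5 = -15)
x(F) = (159 + F)/(-190 + F)
(35427 + x(T))/(-29357 + 29*(-314)) = (35427 + (159 - 15)/(-190 - 15))/(-29357 + 29*(-314)) = (35427 + 144/(-205))/(-29357 - 9106) = (35427 - 1/205*144)/(-38463) = (35427 - 144/205)*(-1/38463) = (7262391/205)*(-1/38463) = -2420797/2628305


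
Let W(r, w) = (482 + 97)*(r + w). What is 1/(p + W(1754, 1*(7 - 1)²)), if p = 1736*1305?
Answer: 1/3301890 ≈ 3.0286e-7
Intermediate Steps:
W(r, w) = 579*r + 579*w (W(r, w) = 579*(r + w) = 579*r + 579*w)
p = 2265480
1/(p + W(1754, 1*(7 - 1)²)) = 1/(2265480 + (579*1754 + 579*(1*(7 - 1)²))) = 1/(2265480 + (1015566 + 579*(1*6²))) = 1/(2265480 + (1015566 + 579*(1*36))) = 1/(2265480 + (1015566 + 579*36)) = 1/(2265480 + (1015566 + 20844)) = 1/(2265480 + 1036410) = 1/3301890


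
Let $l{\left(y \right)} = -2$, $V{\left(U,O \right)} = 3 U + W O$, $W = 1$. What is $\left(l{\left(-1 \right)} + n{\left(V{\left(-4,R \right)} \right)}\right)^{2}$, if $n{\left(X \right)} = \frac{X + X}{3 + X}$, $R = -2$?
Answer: $\frac{36}{121} \approx 0.29752$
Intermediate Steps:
$V{\left(U,O \right)} = O + 3 U$ ($V{\left(U,O \right)} = 3 U + 1 O = 3 U + O = O + 3 U$)
$n{\left(X \right)} = \frac{2 X}{3 + X}$
$\left(l{\left(-1 \right)} + n{\left(V{\left(-4,R \right)} \right)}\right)^{2} = \left(-2 + \frac{2 \left(-2 + 3 \left(-4\right)\right)}{3 + \left(-2 + 3 \left(-4\right)\right)}\right)^{2} = \left(-2 + \frac{2 \left(-2 - 12\right)}{3 - 14}\right)^{2} = \left(-2 + 2 \left(-14\right) \frac{1}{3 - 14}\right)^{2} = \left(-2 + 2 \left(-14\right) \frac{1}{-11}\right)^{2} = \left(-2 + 2 \left(-14\right) \left(- \frac{1}{11}\right)\right)^{2} = \left(-2 + \frac{28}{11}\right)^{2} = \left(\frac{6}{11}\right)^{2} = \frac{36}{121}$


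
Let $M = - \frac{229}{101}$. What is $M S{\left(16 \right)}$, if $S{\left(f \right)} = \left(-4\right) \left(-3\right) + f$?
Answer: $- \frac{6412}{101} \approx -63.485$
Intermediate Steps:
$S{\left(f \right)} = 12 + f$
$M = - \frac{229}{101}$ ($M = \left(-229\right) \frac{1}{101} = - \frac{229}{101} \approx -2.2673$)
$M S{\left(16 \right)} = - \frac{229 \left(12 + 16\right)}{101} = \left(- \frac{229}{101}\right) 28 = - \frac{6412}{101}$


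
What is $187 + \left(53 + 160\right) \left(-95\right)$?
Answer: $-20048$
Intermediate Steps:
$187 + \left(53 + 160\right) \left(-95\right) = 187 + 213 \left(-95\right) = 187 - 20235 = -20048$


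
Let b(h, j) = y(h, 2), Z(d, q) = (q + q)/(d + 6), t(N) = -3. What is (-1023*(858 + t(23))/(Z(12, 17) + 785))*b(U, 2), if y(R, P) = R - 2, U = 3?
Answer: -7871985/7082 ≈ -1111.5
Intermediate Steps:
Z(d, q) = 2*q/(6 + d) (Z(d, q) = (2*q)/(6 + d) = 2*q/(6 + d))
y(R, P) = -2 + R
b(h, j) = -2 + h
(-1023*(858 + t(23))/(Z(12, 17) + 785))*b(U, 2) = (-1023*(858 - 3)/(2*17/(6 + 12) + 785))*(-2 + 3) = -1023*855/(2*17/18 + 785)*1 = -1023*855/(2*17*(1/18) + 785)*1 = -1023*855/(17/9 + 785)*1 = -1023/((7082/9)*(1/855))*1 = -1023/7082/7695*1 = -1023*7695/7082*1 = -7871985/7082*1 = -7871985/7082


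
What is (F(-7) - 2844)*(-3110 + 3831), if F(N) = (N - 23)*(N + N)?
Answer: -1747704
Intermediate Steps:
F(N) = 2*N*(-23 + N) (F(N) = (-23 + N)*(2*N) = 2*N*(-23 + N))
(F(-7) - 2844)*(-3110 + 3831) = (2*(-7)*(-23 - 7) - 2844)*(-3110 + 3831) = (2*(-7)*(-30) - 2844)*721 = (420 - 2844)*721 = -2424*721 = -1747704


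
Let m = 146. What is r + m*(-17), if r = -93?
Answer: -2575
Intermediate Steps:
r + m*(-17) = -93 + 146*(-17) = -93 - 2482 = -2575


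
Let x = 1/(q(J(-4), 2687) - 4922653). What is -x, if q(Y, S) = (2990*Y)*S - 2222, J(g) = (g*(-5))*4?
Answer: -1/637805525 ≈ -1.5679e-9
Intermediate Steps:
J(g) = -20*g (J(g) = -5*g*4 = -20*g)
q(Y, S) = -2222 + 2990*S*Y (q(Y, S) = 2990*S*Y - 2222 = -2222 + 2990*S*Y)
x = 1/637805525 (x = 1/((-2222 + 2990*2687*(-20*(-4))) - 4922653) = 1/((-2222 + 2990*2687*80) - 4922653) = 1/((-2222 + 642730400) - 4922653) = 1/(642728178 - 4922653) = 1/637805525 ≈ 1.5679e-9)
-x = -1*1/637805525 = -1/637805525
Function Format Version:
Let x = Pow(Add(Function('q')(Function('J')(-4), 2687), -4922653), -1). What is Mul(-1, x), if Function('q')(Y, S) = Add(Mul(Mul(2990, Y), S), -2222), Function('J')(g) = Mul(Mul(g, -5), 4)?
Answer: Rational(-1, 637805525) ≈ -1.5679e-9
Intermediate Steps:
Function('J')(g) = Mul(-20, g) (Function('J')(g) = Mul(Mul(-5, g), 4) = Mul(-20, g))
Function('q')(Y, S) = Add(-2222, Mul(2990, S, Y)) (Function('q')(Y, S) = Add(Mul(2990, S, Y), -2222) = Add(-2222, Mul(2990, S, Y)))
x = Rational(1, 637805525) (x = Pow(Add(Add(-2222, Mul(2990, 2687, Mul(-20, -4))), -4922653), -1) = Pow(Add(Add(-2222, Mul(2990, 2687, 80)), -4922653), -1) = Pow(Add(Add(-2222, 642730400), -4922653), -1) = Pow(Add(642728178, -4922653), -1) = Pow(637805525, -1) = Rational(1, 637805525) ≈ 1.5679e-9)
Mul(-1, x) = Mul(-1, Rational(1, 637805525)) = Rational(-1, 637805525)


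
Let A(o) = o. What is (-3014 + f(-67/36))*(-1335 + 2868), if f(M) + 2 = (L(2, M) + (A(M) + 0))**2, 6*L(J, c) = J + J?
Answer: -1996419257/432 ≈ -4.6213e+6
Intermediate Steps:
L(J, c) = J/3 (L(J, c) = (J + J)/6 = (2*J)/6 = J/3)
f(M) = -2 + (2/3 + M)**2 (f(M) = -2 + ((1/3)*2 + (M + 0))**2 = -2 + (2/3 + M)**2)
(-3014 + f(-67/36))*(-1335 + 2868) = (-3014 + (-2 + (2 + 3*(-67/36))**2/9))*(-1335 + 2868) = (-3014 + (-2 + (2 + 3*(-67*1/36))**2/9))*1533 = (-3014 + (-2 + (2 + 3*(-67/36))**2/9))*1533 = (-3014 + (-2 + (2 - 67/12)**2/9))*1533 = (-3014 + (-2 + (-43/12)**2/9))*1533 = (-3014 + (-2 + (1/9)*(1849/144)))*1533 = (-3014 + (-2 + 1849/1296))*1533 = (-3014 - 743/1296)*1533 = -3906887/1296*1533 = -1996419257/432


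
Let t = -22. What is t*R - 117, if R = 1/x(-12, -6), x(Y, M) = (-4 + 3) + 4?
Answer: -373/3 ≈ -124.33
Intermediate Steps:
x(Y, M) = 3 (x(Y, M) = -1 + 4 = 3)
R = ⅓ (R = 1/3 = ⅓ ≈ 0.33333)
t*R - 117 = -22*⅓ - 117 = -22/3 - 117 = -373/3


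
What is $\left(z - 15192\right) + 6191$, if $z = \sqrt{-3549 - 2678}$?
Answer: $-9001 + i \sqrt{6227} \approx -9001.0 + 78.911 i$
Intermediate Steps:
$z = i \sqrt{6227}$ ($z = \sqrt{-6227} = i \sqrt{6227} \approx 78.911 i$)
$\left(z - 15192\right) + 6191 = \left(i \sqrt{6227} - 15192\right) + 6191 = \left(-15192 + i \sqrt{6227}\right) + 6191 = -9001 + i \sqrt{6227}$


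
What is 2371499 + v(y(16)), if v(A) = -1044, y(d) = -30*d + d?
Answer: 2370455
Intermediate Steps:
y(d) = -29*d
2371499 + v(y(16)) = 2371499 - 1044 = 2370455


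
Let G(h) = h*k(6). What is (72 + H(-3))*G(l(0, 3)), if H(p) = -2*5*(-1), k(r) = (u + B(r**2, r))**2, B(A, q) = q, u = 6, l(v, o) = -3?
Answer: -35424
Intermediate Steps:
k(r) = (6 + r)**2
H(p) = 10 (H(p) = -10*(-1) = 10)
G(h) = 144*h (G(h) = h*(6 + 6)**2 = h*12**2 = h*144 = 144*h)
(72 + H(-3))*G(l(0, 3)) = (72 + 10)*(144*(-3)) = 82*(-432) = -35424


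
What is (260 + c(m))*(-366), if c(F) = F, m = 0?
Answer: -95160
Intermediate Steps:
(260 + c(m))*(-366) = (260 + 0)*(-366) = 260*(-366) = -95160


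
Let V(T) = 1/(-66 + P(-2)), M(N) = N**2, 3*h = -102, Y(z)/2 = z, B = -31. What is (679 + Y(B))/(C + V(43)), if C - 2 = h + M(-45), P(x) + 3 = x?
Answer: 43807/141502 ≈ 0.30959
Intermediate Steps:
Y(z) = 2*z
h = -34 (h = (1/3)*(-102) = -34)
P(x) = -3 + x
V(T) = -1/71 (V(T) = 1/(-66 + (-3 - 2)) = 1/(-66 - 5) = 1/(-71) = -1/71)
C = 1993 (C = 2 + (-34 + (-45)**2) = 2 + (-34 + 2025) = 2 + 1991 = 1993)
(679 + Y(B))/(C + V(43)) = (679 + 2*(-31))/(1993 - 1/71) = (679 - 62)/(141502/71) = 617*(71/141502) = 43807/141502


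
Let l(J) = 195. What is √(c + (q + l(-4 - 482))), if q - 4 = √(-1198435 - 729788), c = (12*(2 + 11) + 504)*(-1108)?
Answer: √(-731081 + 3*I*√214247) ≈ 0.812 + 855.03*I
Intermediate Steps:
c = -731280 (c = (12*13 + 504)*(-1108) = (156 + 504)*(-1108) = 660*(-1108) = -731280)
q = 4 + 3*I*√214247 (q = 4 + √(-1198435 - 729788) = 4 + √(-1928223) = 4 + 3*I*√214247 ≈ 4.0 + 1388.6*I)
√(c + (q + l(-4 - 482))) = √(-731280 + ((4 + 3*I*√214247) + 195)) = √(-731280 + (199 + 3*I*√214247)) = √(-731081 + 3*I*√214247)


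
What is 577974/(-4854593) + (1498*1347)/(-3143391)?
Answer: -3870808384264/5086627981621 ≈ -0.76098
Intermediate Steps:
577974/(-4854593) + (1498*1347)/(-3143391) = 577974*(-1/4854593) + 2017806*(-1/3143391) = -577974/4854593 - 672602/1047797 = -3870808384264/5086627981621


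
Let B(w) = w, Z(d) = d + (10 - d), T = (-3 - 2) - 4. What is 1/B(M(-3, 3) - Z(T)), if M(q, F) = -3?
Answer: -1/13 ≈ -0.076923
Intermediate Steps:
T = -9 (T = -5 - 4 = -9)
Z(d) = 10
1/B(M(-3, 3) - Z(T)) = 1/(-3 - 1*10) = 1/(-3 - 10) = 1/(-13) = -1/13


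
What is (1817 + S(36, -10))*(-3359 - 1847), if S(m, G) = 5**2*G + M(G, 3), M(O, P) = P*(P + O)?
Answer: -8048476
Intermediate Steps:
M(O, P) = P*(O + P)
S(m, G) = 9 + 28*G (S(m, G) = 5**2*G + 3*(G + 3) = 25*G + 3*(3 + G) = 25*G + (9 + 3*G) = 9 + 28*G)
(1817 + S(36, -10))*(-3359 - 1847) = (1817 + (9 + 28*(-10)))*(-3359 - 1847) = (1817 + (9 - 280))*(-5206) = (1817 - 271)*(-5206) = 1546*(-5206) = -8048476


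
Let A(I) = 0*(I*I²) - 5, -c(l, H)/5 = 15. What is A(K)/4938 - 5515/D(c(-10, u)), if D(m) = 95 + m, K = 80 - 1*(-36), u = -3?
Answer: -2723317/9876 ≈ -275.75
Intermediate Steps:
K = 116 (K = 80 + 36 = 116)
c(l, H) = -75 (c(l, H) = -5*15 = -75)
A(I) = -5 (A(I) = 0*I³ - 5 = 0 - 5 = -5)
A(K)/4938 - 5515/D(c(-10, u)) = -5/4938 - 5515/(95 - 75) = -5*1/4938 - 5515/20 = -5/4938 - 5515*1/20 = -5/4938 - 1103/4 = -2723317/9876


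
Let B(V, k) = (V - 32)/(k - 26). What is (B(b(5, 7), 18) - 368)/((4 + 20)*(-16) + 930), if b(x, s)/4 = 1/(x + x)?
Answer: -2427/3640 ≈ -0.66676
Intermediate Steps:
b(x, s) = 2/x (b(x, s) = 4/(x + x) = 4/((2*x)) = 4*(1/(2*x)) = 2/x)
B(V, k) = (-32 + V)/(-26 + k)
(B(b(5, 7), 18) - 368)/((4 + 20)*(-16) + 930) = ((-32 + 2/5)/(-26 + 18) - 368)/((4 + 20)*(-16) + 930) = ((-32 + 2*(⅕))/(-8) - 368)/(24*(-16) + 930) = (-(-32 + ⅖)/8 - 368)/(-384 + 930) = (-⅛*(-158/5) - 368)/546 = (79/20 - 368)/546 = (1/546)*(-7281/20) = -2427/3640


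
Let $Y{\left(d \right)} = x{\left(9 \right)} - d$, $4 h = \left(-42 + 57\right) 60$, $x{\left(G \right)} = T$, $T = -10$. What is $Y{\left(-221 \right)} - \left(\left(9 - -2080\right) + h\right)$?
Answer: $-2103$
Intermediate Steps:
$x{\left(G \right)} = -10$
$h = 225$ ($h = \frac{\left(-42 + 57\right) 60}{4} = \frac{15 \cdot 60}{4} = \frac{1}{4} \cdot 900 = 225$)
$Y{\left(d \right)} = -10 - d$
$Y{\left(-221 \right)} - \left(\left(9 - -2080\right) + h\right) = \left(-10 - -221\right) - \left(\left(9 - -2080\right) + 225\right) = \left(-10 + 221\right) - \left(\left(9 + 2080\right) + 225\right) = 211 - \left(2089 + 225\right) = 211 - 2314 = -2103$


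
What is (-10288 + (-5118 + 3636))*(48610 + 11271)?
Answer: -704799370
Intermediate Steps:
(-10288 + (-5118 + 3636))*(48610 + 11271) = (-10288 - 1482)*59881 = -11770*59881 = -704799370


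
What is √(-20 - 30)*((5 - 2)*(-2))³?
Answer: -1080*I*√2 ≈ -1527.4*I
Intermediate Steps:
√(-20 - 30)*((5 - 2)*(-2))³ = √(-50)*(3*(-2))³ = (5*I*√2)*(-6)³ = (5*I*√2)*(-216) = -1080*I*√2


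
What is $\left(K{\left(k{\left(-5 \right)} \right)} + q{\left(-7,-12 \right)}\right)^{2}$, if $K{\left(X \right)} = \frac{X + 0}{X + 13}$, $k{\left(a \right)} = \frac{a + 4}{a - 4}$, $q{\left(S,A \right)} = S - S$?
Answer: $\frac{1}{13924} \approx 7.1818 \cdot 10^{-5}$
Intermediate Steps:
$q{\left(S,A \right)} = 0$
$k{\left(a \right)} = \frac{4 + a}{-4 + a}$
$K{\left(X \right)} = \frac{X}{13 + X}$
$\left(K{\left(k{\left(-5 \right)} \right)} + q{\left(-7,-12 \right)}\right)^{2} = \left(\frac{\frac{1}{-4 - 5} \left(4 - 5\right)}{13 + \frac{4 - 5}{-4 - 5}} + 0\right)^{2} = \left(\frac{\frac{1}{-9} \left(-1\right)}{13 + \frac{1}{-9} \left(-1\right)} + 0\right)^{2} = \left(\frac{\left(- \frac{1}{9}\right) \left(-1\right)}{13 - - \frac{1}{9}} + 0\right)^{2} = \left(\frac{1}{9 \left(13 + \frac{1}{9}\right)} + 0\right)^{2} = \left(\frac{1}{9 \cdot \frac{118}{9}} + 0\right)^{2} = \left(\frac{1}{9} \cdot \frac{9}{118} + 0\right)^{2} = \left(\frac{1}{118} + 0\right)^{2} = \left(\frac{1}{118}\right)^{2} = \frac{1}{13924}$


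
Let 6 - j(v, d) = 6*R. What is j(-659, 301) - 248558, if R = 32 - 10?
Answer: -248684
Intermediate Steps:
R = 22
j(v, d) = -126 (j(v, d) = 6 - 6*22 = 6 - 1*132 = 6 - 132 = -126)
j(-659, 301) - 248558 = -126 - 248558 = -248684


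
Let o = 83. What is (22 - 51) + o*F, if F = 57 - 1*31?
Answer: 2129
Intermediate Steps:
F = 26 (F = 57 - 31 = 26)
(22 - 51) + o*F = (22 - 51) + 83*26 = -29 + 2158 = 2129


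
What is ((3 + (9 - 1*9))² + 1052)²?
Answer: 1125721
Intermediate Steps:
((3 + (9 - 1*9))² + 1052)² = ((3 + (9 - 9))² + 1052)² = ((3 + 0)² + 1052)² = (3² + 1052)² = (9 + 1052)² = 1061² = 1125721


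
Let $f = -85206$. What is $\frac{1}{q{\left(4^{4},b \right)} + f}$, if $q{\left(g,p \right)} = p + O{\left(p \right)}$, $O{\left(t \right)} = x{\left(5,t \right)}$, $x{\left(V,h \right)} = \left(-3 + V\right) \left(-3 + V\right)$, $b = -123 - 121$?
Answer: $- \frac{1}{85446} \approx -1.1703 \cdot 10^{-5}$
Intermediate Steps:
$b = -244$
$x{\left(V,h \right)} = \left(-3 + V\right)^{2}$
$O{\left(t \right)} = 4$ ($O{\left(t \right)} = \left(-3 + 5\right)^{2} = 2^{2} = 4$)
$q{\left(g,p \right)} = 4 + p$ ($q{\left(g,p \right)} = p + 4 = 4 + p$)
$\frac{1}{q{\left(4^{4},b \right)} + f} = \frac{1}{\left(4 - 244\right) - 85206} = \frac{1}{-240 - 85206} = \frac{1}{-85446} = - \frac{1}{85446}$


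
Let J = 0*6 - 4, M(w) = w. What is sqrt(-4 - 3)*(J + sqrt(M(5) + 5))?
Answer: I*sqrt(7)*(-4 + sqrt(10)) ≈ -2.2164*I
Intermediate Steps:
J = -4 (J = 0 - 4 = -4)
sqrt(-4 - 3)*(J + sqrt(M(5) + 5)) = sqrt(-4 - 3)*(-4 + sqrt(5 + 5)) = sqrt(-7)*(-4 + sqrt(10)) = (I*sqrt(7))*(-4 + sqrt(10)) = I*sqrt(7)*(-4 + sqrt(10))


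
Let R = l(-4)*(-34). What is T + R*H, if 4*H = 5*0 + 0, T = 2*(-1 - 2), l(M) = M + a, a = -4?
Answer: -6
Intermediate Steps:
l(M) = -4 + M (l(M) = M - 4 = -4 + M)
R = 272 (R = (-4 - 4)*(-34) = -8*(-34) = 272)
T = -6 (T = 2*(-3) = -6)
H = 0 (H = (5*0 + 0)/4 = (0 + 0)/4 = (¼)*0 = 0)
T + R*H = -6 + 272*0 = -6 + 0 = -6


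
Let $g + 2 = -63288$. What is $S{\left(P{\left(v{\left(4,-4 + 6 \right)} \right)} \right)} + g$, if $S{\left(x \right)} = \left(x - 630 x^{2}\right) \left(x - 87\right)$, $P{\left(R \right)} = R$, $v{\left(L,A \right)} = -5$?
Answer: $1386170$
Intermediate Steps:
$g = -63290$ ($g = -2 - 63288 = -63290$)
$S{\left(x \right)} = \left(-87 + x\right) \left(x - 630 x^{2}\right)$ ($S{\left(x \right)} = \left(x - 630 x^{2}\right) \left(-87 + x\right) = \left(-87 + x\right) \left(x - 630 x^{2}\right)$)
$S{\left(P{\left(v{\left(4,-4 + 6 \right)} \right)} \right)} + g = - 5 \left(-87 - 630 \left(-5\right)^{2} + 54811 \left(-5\right)\right) - 63290 = - 5 \left(-87 - 15750 - 274055\right) - 63290 = \left(-5\right) \left(-289892\right) - 63290 = 1449460 - 63290 = 1386170$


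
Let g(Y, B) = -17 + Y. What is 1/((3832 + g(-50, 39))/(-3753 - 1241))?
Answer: -4994/3765 ≈ -1.3264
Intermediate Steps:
1/((3832 + g(-50, 39))/(-3753 - 1241)) = 1/((3832 + (-17 - 50))/(-3753 - 1241)) = 1/((3832 - 67)/(-4994)) = 1/(3765*(-1/4994)) = 1/(-3765/4994) = -4994/3765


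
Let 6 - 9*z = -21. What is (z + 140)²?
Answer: 20449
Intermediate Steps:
z = 3 (z = ⅔ - ⅑*(-21) = ⅔ + 7/3 = 3)
(z + 140)² = (3 + 140)² = 143² = 20449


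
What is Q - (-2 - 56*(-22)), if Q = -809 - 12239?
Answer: -14278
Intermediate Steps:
Q = -13048
Q - (-2 - 56*(-22)) = -13048 - (-2 - 56*(-22)) = -13048 - (-2 + 1232) = -13048 - 1*1230 = -13048 - 1230 = -14278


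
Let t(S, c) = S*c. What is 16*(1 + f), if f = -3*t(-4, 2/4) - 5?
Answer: 32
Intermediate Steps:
f = 1 (f = -(-12)*2/4 - 5 = -(-12)*2*(¼) - 5 = -(-12)/2 - 5 = -3*(-2) - 5 = 6 - 5 = 1)
16*(1 + f) = 16*(1 + 1) = 16*2 = 32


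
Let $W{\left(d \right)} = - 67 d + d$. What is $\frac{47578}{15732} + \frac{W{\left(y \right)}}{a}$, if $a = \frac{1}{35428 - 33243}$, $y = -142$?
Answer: $\frac{161078555909}{7866} \approx 2.0478 \cdot 10^{7}$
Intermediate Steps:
$a = \frac{1}{2185} \approx 0.00045767$
$W{\left(d \right)} = - 66 d$
$\frac{47578}{15732} + \frac{W{\left(y \right)}}{a} = \frac{47578}{15732} + \left(-66\right) \left(-142\right) \frac{1}{\frac{1}{2185}} = 47578 \cdot \frac{1}{15732} + 9372 \cdot 2185 = \frac{23789}{7866} + 20477820 = \frac{161078555909}{7866}$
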